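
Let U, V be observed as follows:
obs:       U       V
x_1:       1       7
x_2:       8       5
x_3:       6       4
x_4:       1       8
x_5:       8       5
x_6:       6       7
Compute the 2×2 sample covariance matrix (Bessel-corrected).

Step 1 — column means:
  mean(U) = (1 + 8 + 6 + 1 + 8 + 6) / 6 = 30/6 = 5
  mean(V) = (7 + 5 + 4 + 8 + 5 + 7) / 6 = 36/6 = 6

Step 2 — sample covariance S[i,j] = (1/(n-1)) · Σ_k (x_{k,i} - mean_i) · (x_{k,j} - mean_j), with n-1 = 5.
  S[U,U] = ((-4)·(-4) + (3)·(3) + (1)·(1) + (-4)·(-4) + (3)·(3) + (1)·(1)) / 5 = 52/5 = 10.4
  S[U,V] = ((-4)·(1) + (3)·(-1) + (1)·(-2) + (-4)·(2) + (3)·(-1) + (1)·(1)) / 5 = -19/5 = -3.8
  S[V,V] = ((1)·(1) + (-1)·(-1) + (-2)·(-2) + (2)·(2) + (-1)·(-1) + (1)·(1)) / 5 = 12/5 = 2.4

S is symmetric (S[j,i] = S[i,j]). Assembling:

S = [[10.4, -3.8],
 [-3.8, 2.4]]


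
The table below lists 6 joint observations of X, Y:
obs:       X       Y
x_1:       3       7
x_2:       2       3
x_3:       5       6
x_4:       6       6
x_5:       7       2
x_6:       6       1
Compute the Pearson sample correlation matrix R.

Step 1 — column means:
  mean(X) = (3 + 2 + 5 + 6 + 7 + 6) / 6 = 29/6 = 4.8333
  mean(Y) = (7 + 3 + 6 + 6 + 2 + 1) / 6 = 25/6 = 4.1667

Step 2 — sample variances and covariances s[i,j] = (1/(n-1)) · Σ_k (x_{k,i} - mean_i) · (x_{k,j} - mean_j), with n-1 = 5:
  s[X,X] = ((-1.8333)·(-1.8333) + (-2.8333)·(-2.8333) + (0.1667)·(0.1667) + (1.1667)·(1.1667) + (2.1667)·(2.1667) + (1.1667)·(1.1667)) / 5 = 18.8333/5 = 3.7667
  s[X,Y] = ((-1.8333)·(2.8333) + (-2.8333)·(-1.1667) + (0.1667)·(1.8333) + (1.1667)·(1.8333) + (2.1667)·(-2.1667) + (1.1667)·(-3.1667)) / 5 = -7.8333/5 = -1.5667
  s[Y,Y] = ((2.8333)·(2.8333) + (-1.1667)·(-1.1667) + (1.8333)·(1.8333) + (1.8333)·(1.8333) + (-2.1667)·(-2.1667) + (-3.1667)·(-3.1667)) / 5 = 30.8333/5 = 6.1667
  Sample standard deviations s_i = √(s[i,i]):
  s(X) = √(3.7667) = 1.9408
  s(Y) = √(6.1667) = 2.4833

Step 3 — r_{ij} = s_{ij} / (s_i · s_j):
  r[X,X] = 1 (diagonal).
  r[X,Y] = -1.5667 / (1.9408 · 2.4833) = -1.5667 / 4.8195 = -0.3251
  r[Y,Y] = 1 (diagonal).

R is symmetric with unit diagonal. Assembling:

R = [[1, -0.3251],
 [-0.3251, 1]]


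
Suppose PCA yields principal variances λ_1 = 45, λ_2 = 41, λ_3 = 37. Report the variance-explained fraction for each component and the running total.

Step 1 — total variance = trace(Sigma) = Σ λ_i = 45 + 41 + 37 = 123.

Step 2 — fraction explained by component i = λ_i / Σ λ:
  PC1: 45/123 = 0.3659
  PC2: 41/123 = 0.3333
  PC3: 37/123 = 0.3008

Step 3 — cumulative fraction after k components = (λ_1 + ... + λ_k) / Σ λ:
  k = 1: 45/123 = 0.3659
  k = 2: (45 + 41)/123 = 86/123 = 0.6992
  k = 3: (45 + 41 + 37)/123 = 123/123 = 1

Summary (fraction, with percent):

explained: PC1 0.3659 (36.59%), PC2 0.3333 (33.33%), PC3 0.3008 (30.08%);  cumulative: 0.3659, 0.6992, 1


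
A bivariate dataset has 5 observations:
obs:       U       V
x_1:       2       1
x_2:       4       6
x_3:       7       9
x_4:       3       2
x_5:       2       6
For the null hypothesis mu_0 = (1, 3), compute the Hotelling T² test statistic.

Step 1 — sample mean vector:
  mean(U) = (2 + 4 + 7 + 3 + 2) / 5 = 18/5 = 3.6
  mean(V) = (1 + 6 + 9 + 2 + 6) / 5 = 24/5 = 4.8
  x̄ = (3.6, 4.8),  deviation x̄ - mu_0 = (3.6, 4.8) - (1, 3) = (2.6, 1.8).

Step 2 — sample covariance matrix, S[i,j] = (1/(n-1)) · Σ_k (x_{k,i} - mean_i) · (x_{k,j} - mean_j), divisor n-1 = 4:
  S[U,U] = ((-1.6)·(-1.6) + (0.4)·(0.4) + (3.4)·(3.4) + (-0.6)·(-0.6) + (-1.6)·(-1.6)) / 4 = 17.2/4 = 4.3
  S[U,V] = ((-1.6)·(-3.8) + (0.4)·(1.2) + (3.4)·(4.2) + (-0.6)·(-2.8) + (-1.6)·(1.2)) / 4 = 20.6/4 = 5.15
  S[V,V] = ((-3.8)·(-3.8) + (1.2)·(1.2) + (4.2)·(4.2) + (-2.8)·(-2.8) + (1.2)·(1.2)) / 4 = 42.8/4 = 10.7
  S = [[4.3, 5.15],
 [5.15, 10.7]].

Step 3 — invert S. det(S) = 4.3·10.7 - (5.15)² = 19.4875.
  S^{-1} = (1/det) · [[d, -b], [-b, a]] = [[0.5491, -0.2643],
 [-0.2643, 0.2207]].

Step 4 — quadratic form (x̄ - mu_0)^T · S^{-1} · (x̄ - mu_0):
  S^{-1} · (x̄ - mu_0) = (0.9519, -0.2899),
  (x̄ - mu_0)^T · [...] = (2.6)·(0.9519) + (1.8)·(-0.2899) = 1.953.

Step 5 — scale by n: T² = 5 · 1.953 = 9.7652.

T² ≈ 9.7652


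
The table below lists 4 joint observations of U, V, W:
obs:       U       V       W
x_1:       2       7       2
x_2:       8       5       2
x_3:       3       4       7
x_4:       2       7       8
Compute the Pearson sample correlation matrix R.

Step 1 — column means:
  mean(U) = (2 + 8 + 3 + 2) / 4 = 15/4 = 3.75
  mean(V) = (7 + 5 + 4 + 7) / 4 = 23/4 = 5.75
  mean(W) = (2 + 2 + 7 + 8) / 4 = 19/4 = 4.75

Step 2 — sample variances and covariances s[i,j] = (1/(n-1)) · Σ_k (x_{k,i} - mean_i) · (x_{k,j} - mean_j), with n-1 = 3:
  s[U,U] = ((-1.75)·(-1.75) + (4.25)·(4.25) + (-0.75)·(-0.75) + (-1.75)·(-1.75)) / 3 = 24.75/3 = 8.25
  s[U,V] = ((-1.75)·(1.25) + (4.25)·(-0.75) + (-0.75)·(-1.75) + (-1.75)·(1.25)) / 3 = -6.25/3 = -2.0833
  s[U,W] = ((-1.75)·(-2.75) + (4.25)·(-2.75) + (-0.75)·(2.25) + (-1.75)·(3.25)) / 3 = -14.25/3 = -4.75
  s[V,V] = ((1.25)·(1.25) + (-0.75)·(-0.75) + (-1.75)·(-1.75) + (1.25)·(1.25)) / 3 = 6.75/3 = 2.25
  s[V,W] = ((1.25)·(-2.75) + (-0.75)·(-2.75) + (-1.75)·(2.25) + (1.25)·(3.25)) / 3 = -1.25/3 = -0.4167
  s[W,W] = ((-2.75)·(-2.75) + (-2.75)·(-2.75) + (2.25)·(2.25) + (3.25)·(3.25)) / 3 = 30.75/3 = 10.25
  Sample standard deviations s_i = √(s[i,i]):
  s(U) = √(8.25) = 2.8723
  s(V) = √(2.25) = 1.5
  s(W) = √(10.25) = 3.2016

Step 3 — r_{ij} = s_{ij} / (s_i · s_j):
  r[U,U] = 1 (diagonal).
  r[U,V] = -2.0833 / (2.8723 · 1.5) = -2.0833 / 4.3084 = -0.4835
  r[U,W] = -4.75 / (2.8723 · 3.2016) = -4.75 / 9.1958 = -0.5165
  r[V,V] = 1 (diagonal).
  r[V,W] = -0.4167 / (1.5 · 3.2016) = -0.4167 / 4.8023 = -0.0868
  r[W,W] = 1 (diagonal).

R is symmetric with unit diagonal. Assembling:

R = [[1, -0.4835, -0.5165],
 [-0.4835, 1, -0.0868],
 [-0.5165, -0.0868, 1]]


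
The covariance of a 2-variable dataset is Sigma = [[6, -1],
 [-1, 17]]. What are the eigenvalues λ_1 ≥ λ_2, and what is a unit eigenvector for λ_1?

Step 1 — characteristic polynomial of 2×2 Sigma:
  det(Sigma - λI) = λ² - trace · λ + det = 0.
  trace = 6 + 17 = 23, det = 6·17 - (-1)² = 101.
Step 2 — discriminant:
  Δ = trace² - 4·det = 529 - 404 = 125.
Step 3 — eigenvalues:
  λ = (trace ± √Δ)/2 = (23 ± 11.1803)/2,
  λ_1 = 17.0902,  λ_2 = 5.9098.

Step 4 — unit eigenvector for λ_1: solve (Sigma - λ_1 I)v = 0. First row:
  (6 - 17.0902)·v_x + (-1)·v_y = 0, i.e. (-11.0902)·v_x + (-1)·v_y = 0,
  so v ∝ (b, λ_1 - a) = (-1, 11.0902); multiply by -1 so the first entry is positive: u = (1, -11.0902).
  ||u|| = √((1)² + (-11.0902)²) = √(123.9919) ≈ 11.1352,
  v_1 = u/||u|| ≈ (0.0898, -0.996) (||v_1|| = 1).

λ_1 = 17.0902,  λ_2 = 5.9098;  v_1 ≈ (0.0898, -0.996)


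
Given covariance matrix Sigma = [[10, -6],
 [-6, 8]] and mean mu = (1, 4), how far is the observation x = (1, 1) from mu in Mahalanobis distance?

Step 1 — centre the observation: (x - mu) = (0, -3).

Step 2 — invert Sigma. det(Sigma) = 10·8 - (-6)² = 44.
  Sigma^{-1} = (1/det) · [[d, -b], [-b, a]] = [[0.1818, 0.1364],
 [0.1364, 0.2273]].

Step 3 — form the quadratic (x - mu)^T · Sigma^{-1} · (x - mu):
  Sigma^{-1} · (x - mu) = (-0.4091, -0.6818).
  (x - mu)^T · [Sigma^{-1} · (x - mu)] = (0)·(-0.4091) + (-3)·(-0.6818) = 2.0455.

Step 4 — take square root: d = √(2.0455) ≈ 1.4302.

d(x, mu) = √(2.0455) ≈ 1.4302


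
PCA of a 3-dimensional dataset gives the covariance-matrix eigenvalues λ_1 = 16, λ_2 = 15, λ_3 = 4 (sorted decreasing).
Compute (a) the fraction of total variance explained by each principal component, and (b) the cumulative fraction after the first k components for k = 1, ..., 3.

Step 1 — total variance = trace(Sigma) = Σ λ_i = 16 + 15 + 4 = 35.

Step 2 — fraction explained by component i = λ_i / Σ λ:
  PC1: 16/35 = 0.4571
  PC2: 15/35 = 0.4286
  PC3: 4/35 = 0.1143

Step 3 — cumulative fraction after k components = (λ_1 + ... + λ_k) / Σ λ:
  k = 1: 16/35 = 0.4571
  k = 2: (16 + 15)/35 = 31/35 = 0.8857
  k = 3: (16 + 15 + 4)/35 = 35/35 = 1

Summary (fraction, with percent):

explained: PC1 0.4571 (45.71%), PC2 0.4286 (42.86%), PC3 0.1143 (11.43%);  cumulative: 0.4571, 0.8857, 1


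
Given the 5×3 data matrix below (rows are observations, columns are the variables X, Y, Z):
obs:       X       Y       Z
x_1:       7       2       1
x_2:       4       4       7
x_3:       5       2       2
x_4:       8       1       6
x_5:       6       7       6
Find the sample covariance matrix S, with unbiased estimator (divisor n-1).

Step 1 — column means:
  mean(X) = (7 + 4 + 5 + 8 + 6) / 5 = 30/5 = 6
  mean(Y) = (2 + 4 + 2 + 1 + 7) / 5 = 16/5 = 3.2
  mean(Z) = (1 + 7 + 2 + 6 + 6) / 5 = 22/5 = 4.4

Step 2 — sample covariance S[i,j] = (1/(n-1)) · Σ_k (x_{k,i} - mean_i) · (x_{k,j} - mean_j), with n-1 = 4.
  S[X,X] = ((1)·(1) + (-2)·(-2) + (-1)·(-1) + (2)·(2) + (0)·(0)) / 4 = 10/4 = 2.5
  S[X,Y] = ((1)·(-1.2) + (-2)·(0.8) + (-1)·(-1.2) + (2)·(-2.2) + (0)·(3.8)) / 4 = -6/4 = -1.5
  S[X,Z] = ((1)·(-3.4) + (-2)·(2.6) + (-1)·(-2.4) + (2)·(1.6) + (0)·(1.6)) / 4 = -3/4 = -0.75
  S[Y,Y] = ((-1.2)·(-1.2) + (0.8)·(0.8) + (-1.2)·(-1.2) + (-2.2)·(-2.2) + (3.8)·(3.8)) / 4 = 22.8/4 = 5.7
  S[Y,Z] = ((-1.2)·(-3.4) + (0.8)·(2.6) + (-1.2)·(-2.4) + (-2.2)·(1.6) + (3.8)·(1.6)) / 4 = 11.6/4 = 2.9
  S[Z,Z] = ((-3.4)·(-3.4) + (2.6)·(2.6) + (-2.4)·(-2.4) + (1.6)·(1.6) + (1.6)·(1.6)) / 4 = 29.2/4 = 7.3

S is symmetric (S[j,i] = S[i,j]). Assembling:

S = [[2.5, -1.5, -0.75],
 [-1.5, 5.7, 2.9],
 [-0.75, 2.9, 7.3]]


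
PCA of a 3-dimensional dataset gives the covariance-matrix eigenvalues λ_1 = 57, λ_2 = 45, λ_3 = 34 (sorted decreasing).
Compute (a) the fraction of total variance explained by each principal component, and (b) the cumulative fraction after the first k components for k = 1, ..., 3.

Step 1 — total variance = trace(Sigma) = Σ λ_i = 57 + 45 + 34 = 136.

Step 2 — fraction explained by component i = λ_i / Σ λ:
  PC1: 57/136 = 0.4191
  PC2: 45/136 = 0.3309
  PC3: 34/136 = 0.25

Step 3 — cumulative fraction after k components = (λ_1 + ... + λ_k) / Σ λ:
  k = 1: 57/136 = 0.4191
  k = 2: (57 + 45)/136 = 102/136 = 0.75
  k = 3: (57 + 45 + 34)/136 = 136/136 = 1

Summary (fraction, with percent):

explained: PC1 0.4191 (41.91%), PC2 0.3309 (33.09%), PC3 0.25 (25%);  cumulative: 0.4191, 0.75, 1


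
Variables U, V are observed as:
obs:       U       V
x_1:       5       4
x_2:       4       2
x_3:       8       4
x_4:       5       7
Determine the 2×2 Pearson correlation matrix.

Step 1 — column means:
  mean(U) = (5 + 4 + 8 + 5) / 4 = 22/4 = 5.5
  mean(V) = (4 + 2 + 4 + 7) / 4 = 17/4 = 4.25

Step 2 — sample variances and covariances s[i,j] = (1/(n-1)) · Σ_k (x_{k,i} - mean_i) · (x_{k,j} - mean_j), with n-1 = 3:
  s[U,U] = ((-0.5)·(-0.5) + (-1.5)·(-1.5) + (2.5)·(2.5) + (-0.5)·(-0.5)) / 3 = 9/3 = 3
  s[U,V] = ((-0.5)·(-0.25) + (-1.5)·(-2.25) + (2.5)·(-0.25) + (-0.5)·(2.75)) / 3 = 1.5/3 = 0.5
  s[V,V] = ((-0.25)·(-0.25) + (-2.25)·(-2.25) + (-0.25)·(-0.25) + (2.75)·(2.75)) / 3 = 12.75/3 = 4.25
  Sample standard deviations s_i = √(s[i,i]):
  s(U) = √(3) = 1.7321
  s(V) = √(4.25) = 2.0616

Step 3 — r_{ij} = s_{ij} / (s_i · s_j):
  r[U,U] = 1 (diagonal).
  r[U,V] = 0.5 / (1.7321 · 2.0616) = 0.5 / 3.5707 = 0.14
  r[V,V] = 1 (diagonal).

R is symmetric with unit diagonal. Assembling:

R = [[1, 0.14],
 [0.14, 1]]


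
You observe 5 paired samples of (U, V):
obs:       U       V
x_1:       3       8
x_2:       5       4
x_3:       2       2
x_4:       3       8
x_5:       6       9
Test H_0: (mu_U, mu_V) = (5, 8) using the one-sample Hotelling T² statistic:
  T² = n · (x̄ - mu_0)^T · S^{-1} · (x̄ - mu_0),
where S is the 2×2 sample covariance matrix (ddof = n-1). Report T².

Step 1 — sample mean vector:
  mean(U) = (3 + 5 + 2 + 3 + 6) / 5 = 19/5 = 3.8
  mean(V) = (8 + 4 + 2 + 8 + 9) / 5 = 31/5 = 6.2
  x̄ = (3.8, 6.2),  deviation x̄ - mu_0 = (3.8, 6.2) - (5, 8) = (-1.2, -1.8).

Step 2 — sample covariance matrix, S[i,j] = (1/(n-1)) · Σ_k (x_{k,i} - mean_i) · (x_{k,j} - mean_j), divisor n-1 = 4:
  S[U,U] = ((-0.8)·(-0.8) + (1.2)·(1.2) + (-1.8)·(-1.8) + (-0.8)·(-0.8) + (2.2)·(2.2)) / 4 = 10.8/4 = 2.7
  S[U,V] = ((-0.8)·(1.8) + (1.2)·(-2.2) + (-1.8)·(-4.2) + (-0.8)·(1.8) + (2.2)·(2.8)) / 4 = 8.2/4 = 2.05
  S[V,V] = ((1.8)·(1.8) + (-2.2)·(-2.2) + (-4.2)·(-4.2) + (1.8)·(1.8) + (2.8)·(2.8)) / 4 = 36.8/4 = 9.2
  S = [[2.7, 2.05],
 [2.05, 9.2]].

Step 3 — invert S. det(S) = 2.7·9.2 - (2.05)² = 20.6375.
  S^{-1} = (1/det) · [[d, -b], [-b, a]] = [[0.4458, -0.0993],
 [-0.0993, 0.1308]].

Step 4 — quadratic form (x̄ - mu_0)^T · S^{-1} · (x̄ - mu_0):
  S^{-1} · (x̄ - mu_0) = (-0.3561, -0.1163),
  (x̄ - mu_0)^T · [...] = (-1.2)·(-0.3561) + (-1.8)·(-0.1163) = 0.6367.

Step 5 — scale by n: T² = 5 · 0.6367 = 3.1835.

T² ≈ 3.1835


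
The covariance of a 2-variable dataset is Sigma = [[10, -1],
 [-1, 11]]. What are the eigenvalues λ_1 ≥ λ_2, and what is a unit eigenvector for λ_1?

Step 1 — characteristic polynomial of 2×2 Sigma:
  det(Sigma - λI) = λ² - trace · λ + det = 0.
  trace = 10 + 11 = 21, det = 10·11 - (-1)² = 109.
Step 2 — discriminant:
  Δ = trace² - 4·det = 441 - 436 = 5.
Step 3 — eigenvalues:
  λ = (trace ± √Δ)/2 = (21 ± 2.2361)/2,
  λ_1 = 11.618,  λ_2 = 9.382.

Step 4 — unit eigenvector for λ_1: solve (Sigma - λ_1 I)v = 0. First row:
  (10 - 11.618)·v_x + (-1)·v_y = 0, i.e. (-1.618)·v_x + (-1)·v_y = 0,
  so v ∝ (b, λ_1 - a) = (-1, 1.618); multiply by -1 so the first entry is positive: u = (1, -1.618).
  ||u|| = √((1)² + (-1.618)²) = √(3.618) ≈ 1.9021,
  v_1 = u/||u|| ≈ (0.5257, -0.8507) (||v_1|| = 1).

λ_1 = 11.618,  λ_2 = 9.382;  v_1 ≈ (0.5257, -0.8507)


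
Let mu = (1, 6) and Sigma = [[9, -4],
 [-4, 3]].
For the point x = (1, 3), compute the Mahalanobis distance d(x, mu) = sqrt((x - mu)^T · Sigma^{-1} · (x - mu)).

Step 1 — centre the observation: (x - mu) = (0, -3).

Step 2 — invert Sigma. det(Sigma) = 9·3 - (-4)² = 11.
  Sigma^{-1} = (1/det) · [[d, -b], [-b, a]] = [[0.2727, 0.3636],
 [0.3636, 0.8182]].

Step 3 — form the quadratic (x - mu)^T · Sigma^{-1} · (x - mu):
  Sigma^{-1} · (x - mu) = (-1.0909, -2.4545).
  (x - mu)^T · [Sigma^{-1} · (x - mu)] = (0)·(-1.0909) + (-3)·(-2.4545) = 7.3636.

Step 4 — take square root: d = √(7.3636) ≈ 2.7136.

d(x, mu) = √(7.3636) ≈ 2.7136


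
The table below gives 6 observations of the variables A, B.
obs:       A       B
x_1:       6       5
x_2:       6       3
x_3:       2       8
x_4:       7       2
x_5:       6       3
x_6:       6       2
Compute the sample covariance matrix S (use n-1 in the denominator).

Step 1 — column means:
  mean(A) = (6 + 6 + 2 + 7 + 6 + 6) / 6 = 33/6 = 5.5
  mean(B) = (5 + 3 + 8 + 2 + 3 + 2) / 6 = 23/6 = 3.8333

Step 2 — sample covariance S[i,j] = (1/(n-1)) · Σ_k (x_{k,i} - mean_i) · (x_{k,j} - mean_j), with n-1 = 5.
  S[A,A] = ((0.5)·(0.5) + (0.5)·(0.5) + (-3.5)·(-3.5) + (1.5)·(1.5) + (0.5)·(0.5) + (0.5)·(0.5)) / 5 = 15.5/5 = 3.1
  S[A,B] = ((0.5)·(1.1667) + (0.5)·(-0.8333) + (-3.5)·(4.1667) + (1.5)·(-1.8333) + (0.5)·(-0.8333) + (0.5)·(-1.8333)) / 5 = -18.5/5 = -3.7
  S[B,B] = ((1.1667)·(1.1667) + (-0.8333)·(-0.8333) + (4.1667)·(4.1667) + (-1.8333)·(-1.8333) + (-0.8333)·(-0.8333) + (-1.8333)·(-1.8333)) / 5 = 26.8333/5 = 5.3667

S is symmetric (S[j,i] = S[i,j]). Assembling:

S = [[3.1, -3.7],
 [-3.7, 5.3667]]


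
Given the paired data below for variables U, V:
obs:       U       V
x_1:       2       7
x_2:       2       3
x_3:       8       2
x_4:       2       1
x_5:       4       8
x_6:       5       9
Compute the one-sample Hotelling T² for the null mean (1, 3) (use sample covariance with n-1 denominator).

Step 1 — sample mean vector:
  mean(U) = (2 + 2 + 8 + 2 + 4 + 5) / 6 = 23/6 = 3.8333
  mean(V) = (7 + 3 + 2 + 1 + 8 + 9) / 6 = 30/6 = 5
  x̄ = (3.8333, 5),  deviation x̄ - mu_0 = (3.8333, 5) - (1, 3) = (2.8333, 2).

Step 2 — sample covariance matrix, S[i,j] = (1/(n-1)) · Σ_k (x_{k,i} - mean_i) · (x_{k,j} - mean_j), divisor n-1 = 5:
  S[U,U] = ((-1.8333)·(-1.8333) + (-1.8333)·(-1.8333) + (4.1667)·(4.1667) + (-1.8333)·(-1.8333) + (0.1667)·(0.1667) + (1.1667)·(1.1667)) / 5 = 28.8333/5 = 5.7667
  S[U,V] = ((-1.8333)·(2) + (-1.8333)·(-2) + (4.1667)·(-3) + (-1.8333)·(-4) + (0.1667)·(3) + (1.1667)·(4)) / 5 = 0/5 = 0
  S[V,V] = ((2)·(2) + (-2)·(-2) + (-3)·(-3) + (-4)·(-4) + (3)·(3) + (4)·(4)) / 5 = 58/5 = 11.6
  S = [[5.7667, 0],
 [0, 11.6]].

Step 3 — invert S. det(S) = 5.7667·11.6 - (0)² = 66.8933.
  S^{-1} = (1/det) · [[d, -b], [-b, a]] = [[0.1734, 0],
 [0, 0.0862]].

Step 4 — quadratic form (x̄ - mu_0)^T · S^{-1} · (x̄ - mu_0):
  S^{-1} · (x̄ - mu_0) = (0.4913, 0.1724),
  (x̄ - mu_0)^T · [...] = (2.8333)·(0.4913) + (2)·(0.1724) = 1.7369.

Step 5 — scale by n: T² = 6 · 1.7369 = 10.4216.

T² ≈ 10.4216


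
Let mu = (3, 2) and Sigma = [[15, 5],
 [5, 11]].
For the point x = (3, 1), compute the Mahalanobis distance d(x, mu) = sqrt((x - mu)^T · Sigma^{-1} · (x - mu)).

Step 1 — centre the observation: (x - mu) = (0, -1).

Step 2 — invert Sigma. det(Sigma) = 15·11 - (5)² = 140.
  Sigma^{-1} = (1/det) · [[d, -b], [-b, a]] = [[0.0786, -0.0357],
 [-0.0357, 0.1071]].

Step 3 — form the quadratic (x - mu)^T · Sigma^{-1} · (x - mu):
  Sigma^{-1} · (x - mu) = (0.0357, -0.1071).
  (x - mu)^T · [Sigma^{-1} · (x - mu)] = (0)·(0.0357) + (-1)·(-0.1071) = 0.1071.

Step 4 — take square root: d = √(0.1071) ≈ 0.3273.

d(x, mu) = √(0.1071) ≈ 0.3273


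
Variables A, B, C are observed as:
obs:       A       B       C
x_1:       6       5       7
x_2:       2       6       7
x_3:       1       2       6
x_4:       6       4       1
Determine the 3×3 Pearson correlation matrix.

Step 1 — column means:
  mean(A) = (6 + 2 + 1 + 6) / 4 = 15/4 = 3.75
  mean(B) = (5 + 6 + 2 + 4) / 4 = 17/4 = 4.25
  mean(C) = (7 + 7 + 6 + 1) / 4 = 21/4 = 5.25

Step 2 — sample variances and covariances s[i,j] = (1/(n-1)) · Σ_k (x_{k,i} - mean_i) · (x_{k,j} - mean_j), with n-1 = 3:
  s[A,A] = ((2.25)·(2.25) + (-1.75)·(-1.75) + (-2.75)·(-2.75) + (2.25)·(2.25)) / 3 = 20.75/3 = 6.9167
  s[A,B] = ((2.25)·(0.75) + (-1.75)·(1.75) + (-2.75)·(-2.25) + (2.25)·(-0.25)) / 3 = 4.25/3 = 1.4167
  s[A,C] = ((2.25)·(1.75) + (-1.75)·(1.75) + (-2.75)·(0.75) + (2.25)·(-4.25)) / 3 = -10.75/3 = -3.5833
  s[B,B] = ((0.75)·(0.75) + (1.75)·(1.75) + (-2.25)·(-2.25) + (-0.25)·(-0.25)) / 3 = 8.75/3 = 2.9167
  s[B,C] = ((0.75)·(1.75) + (1.75)·(1.75) + (-2.25)·(0.75) + (-0.25)·(-4.25)) / 3 = 3.75/3 = 1.25
  s[C,C] = ((1.75)·(1.75) + (1.75)·(1.75) + (0.75)·(0.75) + (-4.25)·(-4.25)) / 3 = 24.75/3 = 8.25
  Sample standard deviations s_i = √(s[i,i]):
  s(A) = √(6.9167) = 2.63
  s(B) = √(2.9167) = 1.7078
  s(C) = √(8.25) = 2.8723

Step 3 — r_{ij} = s_{ij} / (s_i · s_j):
  r[A,A] = 1 (diagonal).
  r[A,B] = 1.4167 / (2.63 · 1.7078) = 1.4167 / 4.4915 = 0.3154
  r[A,C] = -3.5833 / (2.63 · 2.8723) = -3.5833 / 7.554 = -0.4744
  r[B,B] = 1 (diagonal).
  r[B,C] = 1.25 / (1.7078 · 2.8723) = 1.25 / 4.9054 = 0.2548
  r[C,C] = 1 (diagonal).

R is symmetric with unit diagonal. Assembling:

R = [[1, 0.3154, -0.4744],
 [0.3154, 1, 0.2548],
 [-0.4744, 0.2548, 1]]


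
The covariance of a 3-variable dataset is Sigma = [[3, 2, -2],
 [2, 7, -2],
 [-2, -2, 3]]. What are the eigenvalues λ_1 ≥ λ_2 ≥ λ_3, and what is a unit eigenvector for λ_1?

Step 1 — characteristic polynomial p(λ) = det(λI - Sigma) = λ³ - tr·λ² + c_1·λ - det, where tr = trace, c_1 = sum of the principal 2×2 minors, det = det(Sigma):
  tr = 3 + 7 + 3 = 13,
  c_1 = (3·7 - (2)²) + (3·3 - (-2)²) + (7·3 - (-2)²) = 17 + 5 + 17 = 39,
  det = 3·(7·3 - (-2)²) - (2)·((2)·3 - (-2)·(-2)) + (-2)·((2)·(-2) - 7·(-2)) = 3·(17) - (2)·(2) + (-2)·(10) = 27.
  So p(λ) = λ³ - 13λ² + 39λ - 27.
Step 2 — look for an integer root (rational root theorem: any rational root is an integer divisor of 27). Testing λ = 1:
  p(1) = 1 - 13 + 39 - 27 = 0  ✓
  Dividing out (λ - 1): p(λ) = (λ - 1)(λ² - 12λ + 27).
Step 3 — remaining eigenvalues from the quadratic λ² - 12λ + 27 = 0:
  Δ = 12² - 4·27 = 144 - 108 = 36,  λ = (12 ± √36)/2 = (12 ± 6)/2 = 9 or 3.
  Sorted: λ_1 = 9,  λ_2 = 3,  λ_3 = 1  (check: sum = 13 = tr ✓).

Step 4 — unit eigenvector for λ_1 = 9: v spans the null space of (Sigma - λ_1 I), whose rows are
  r_1 = (-6, 2, -2),  r_2 = (2, -2, -2),  r_3 = (-2, -2, -6).
  v is orthogonal to every row, so take v ∝ r_1 × r_2 = ((2)·(-2) - (-2)·(-2), (-2)·(2) - (-6)·(-2), (-6)·(-2) - (2)·(2)) = (-8, -16, 8).
  Rescale (divide by 8; multiply by -1 so the first nonzero entry is positive): u = (1, 2, -1).
  ||u|| = √((1)² + (2)² + (-1)²) = √(6) ≈ 2.4495,  v_1 = u/||u|| ≈ (0.4082, 0.8165, -0.4082) (||v_1|| = 1).

λ_1 = 9,  λ_2 = 3,  λ_3 = 1;  v_1 ≈ (0.4082, 0.8165, -0.4082)


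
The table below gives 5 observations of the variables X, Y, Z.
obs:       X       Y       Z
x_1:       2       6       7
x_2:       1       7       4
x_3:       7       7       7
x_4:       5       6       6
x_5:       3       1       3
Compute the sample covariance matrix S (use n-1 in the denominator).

Step 1 — column means:
  mean(X) = (2 + 1 + 7 + 5 + 3) / 5 = 18/5 = 3.6
  mean(Y) = (6 + 7 + 7 + 6 + 1) / 5 = 27/5 = 5.4
  mean(Z) = (7 + 4 + 7 + 6 + 3) / 5 = 27/5 = 5.4

Step 2 — sample covariance S[i,j] = (1/(n-1)) · Σ_k (x_{k,i} - mean_i) · (x_{k,j} - mean_j), with n-1 = 4.
  S[X,X] = ((-1.6)·(-1.6) + (-2.6)·(-2.6) + (3.4)·(3.4) + (1.4)·(1.4) + (-0.6)·(-0.6)) / 4 = 23.2/4 = 5.8
  S[X,Y] = ((-1.6)·(0.6) + (-2.6)·(1.6) + (3.4)·(1.6) + (1.4)·(0.6) + (-0.6)·(-4.4)) / 4 = 3.8/4 = 0.95
  S[X,Z] = ((-1.6)·(1.6) + (-2.6)·(-1.4) + (3.4)·(1.6) + (1.4)·(0.6) + (-0.6)·(-2.4)) / 4 = 8.8/4 = 2.2
  S[Y,Y] = ((0.6)·(0.6) + (1.6)·(1.6) + (1.6)·(1.6) + (0.6)·(0.6) + (-4.4)·(-4.4)) / 4 = 25.2/4 = 6.3
  S[Y,Z] = ((0.6)·(1.6) + (1.6)·(-1.4) + (1.6)·(1.6) + (0.6)·(0.6) + (-4.4)·(-2.4)) / 4 = 12.2/4 = 3.05
  S[Z,Z] = ((1.6)·(1.6) + (-1.4)·(-1.4) + (1.6)·(1.6) + (0.6)·(0.6) + (-2.4)·(-2.4)) / 4 = 13.2/4 = 3.3

S is symmetric (S[j,i] = S[i,j]). Assembling:

S = [[5.8, 0.95, 2.2],
 [0.95, 6.3, 3.05],
 [2.2, 3.05, 3.3]]


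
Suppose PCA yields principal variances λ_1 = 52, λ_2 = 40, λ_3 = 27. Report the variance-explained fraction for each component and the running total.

Step 1 — total variance = trace(Sigma) = Σ λ_i = 52 + 40 + 27 = 119.

Step 2 — fraction explained by component i = λ_i / Σ λ:
  PC1: 52/119 = 0.437
  PC2: 40/119 = 0.3361
  PC3: 27/119 = 0.2269

Step 3 — cumulative fraction after k components = (λ_1 + ... + λ_k) / Σ λ:
  k = 1: 52/119 = 0.437
  k = 2: (52 + 40)/119 = 92/119 = 0.7731
  k = 3: (52 + 40 + 27)/119 = 119/119 = 1

Summary (fraction, with percent):

explained: PC1 0.437 (43.7%), PC2 0.3361 (33.61%), PC3 0.2269 (22.69%);  cumulative: 0.437, 0.7731, 1


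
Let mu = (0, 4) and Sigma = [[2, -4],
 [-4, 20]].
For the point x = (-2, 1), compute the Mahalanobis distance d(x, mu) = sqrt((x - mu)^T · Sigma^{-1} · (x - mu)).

Step 1 — centre the observation: (x - mu) = (-2, -3).

Step 2 — invert Sigma. det(Sigma) = 2·20 - (-4)² = 24.
  Sigma^{-1} = (1/det) · [[d, -b], [-b, a]] = [[0.8333, 0.1667],
 [0.1667, 0.0833]].

Step 3 — form the quadratic (x - mu)^T · Sigma^{-1} · (x - mu):
  Sigma^{-1} · (x - mu) = (-2.1667, -0.5833).
  (x - mu)^T · [Sigma^{-1} · (x - mu)] = (-2)·(-2.1667) + (-3)·(-0.5833) = 6.0833.

Step 4 — take square root: d = √(6.0833) ≈ 2.4664.

d(x, mu) = √(6.0833) ≈ 2.4664


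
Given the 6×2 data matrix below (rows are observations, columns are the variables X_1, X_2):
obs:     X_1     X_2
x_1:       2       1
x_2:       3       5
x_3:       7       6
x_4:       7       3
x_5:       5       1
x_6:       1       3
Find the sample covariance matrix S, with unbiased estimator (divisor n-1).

Step 1 — column means:
  mean(X_1) = (2 + 3 + 7 + 7 + 5 + 1) / 6 = 25/6 = 4.1667
  mean(X_2) = (1 + 5 + 6 + 3 + 1 + 3) / 6 = 19/6 = 3.1667

Step 2 — sample covariance S[i,j] = (1/(n-1)) · Σ_k (x_{k,i} - mean_i) · (x_{k,j} - mean_j), with n-1 = 5.
  S[X_1,X_1] = ((-2.1667)·(-2.1667) + (-1.1667)·(-1.1667) + (2.8333)·(2.8333) + (2.8333)·(2.8333) + (0.8333)·(0.8333) + (-3.1667)·(-3.1667)) / 5 = 32.8333/5 = 6.5667
  S[X_1,X_2] = ((-2.1667)·(-2.1667) + (-1.1667)·(1.8333) + (2.8333)·(2.8333) + (2.8333)·(-0.1667) + (0.8333)·(-2.1667) + (-3.1667)·(-0.1667)) / 5 = 8.8333/5 = 1.7667
  S[X_2,X_2] = ((-2.1667)·(-2.1667) + (1.8333)·(1.8333) + (2.8333)·(2.8333) + (-0.1667)·(-0.1667) + (-2.1667)·(-2.1667) + (-0.1667)·(-0.1667)) / 5 = 20.8333/5 = 4.1667

S is symmetric (S[j,i] = S[i,j]). Assembling:

S = [[6.5667, 1.7667],
 [1.7667, 4.1667]]


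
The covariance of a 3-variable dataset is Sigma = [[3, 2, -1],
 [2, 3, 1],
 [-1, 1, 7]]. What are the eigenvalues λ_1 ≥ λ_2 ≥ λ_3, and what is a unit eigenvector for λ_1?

Step 1 — characteristic polynomial p(λ) = det(λI - Sigma) = λ³ - tr·λ² + c_1·λ - det, where tr = trace, c_1 = sum of the principal 2×2 minors, det = det(Sigma):
  tr = 3 + 3 + 7 = 13,
  c_1 = (3·3 - (2)²) + (3·7 - (-1)²) + (3·7 - (1)²) = 5 + 20 + 20 = 45,
  det = 3·(3·7 - (1)²) - (2)·((2)·7 - (1)·(-1)) + (-1)·((2)·(1) - 3·(-1)) = 3·(20) - (2)·(15) + (-1)·(5) = 25.
  So p(λ) = λ³ - 13λ² + 45λ - 25.
Step 2 — look for an integer root (rational root theorem: any rational root is an integer divisor of 25). Testing λ = 5:
  p(5) = 125 - 325 + 225 - 25 = 0  ✓
  Dividing out (λ - 5): p(λ) = (λ - 5)(λ² - 8λ + 5).
Step 3 — remaining eigenvalues from the quadratic λ² - 8λ + 5 = 0:
  Δ = 8² - 4·5 = 64 - 20 = 44,  λ = (8 ± √44)/2 = (8 ± 6.6332)/2 ≈ 7.3166 or 0.6834.
  Sorted: λ_1 = 7.3166,  λ_2 = 5,  λ_3 = 0.6834  (check: sum = 13 = tr ✓).

Step 4 — unit eigenvector for λ_1 ≈ 7.3166: v spans the null space of (Sigma - λ_1 I), whose rows are
  r_1 = (-4.3166, 2, -1),  r_2 = (2, -4.3166, 1),  r_3 = (-1, 1, -0.3166).
  v is orthogonal to every row, so take v ∝ r_1 × r_2 = ((2)·(1) - (-1)·(-4.3166), (-1)·(2) - (-4.3166)·(1), (-4.3166)·(-4.3166) - (2)·(2)) ≈ (-2.3166, 2.3166, 14.6332).
  Rescale (multiply by -1 so the first nonzero entry is positive): u = (2.3166, -2.3166, -14.6332).
  ||u|| = √((2.3166)² + (-2.3166)² + (-14.6332)²) = √(224.8655) ≈ 14.9955,  v_1 = u/||u|| ≈ (0.1545, -0.1545, -0.9758) (||v_1|| = 1).

λ_1 = 7.3166,  λ_2 = 5,  λ_3 = 0.6834;  v_1 ≈ (0.1545, -0.1545, -0.9758)


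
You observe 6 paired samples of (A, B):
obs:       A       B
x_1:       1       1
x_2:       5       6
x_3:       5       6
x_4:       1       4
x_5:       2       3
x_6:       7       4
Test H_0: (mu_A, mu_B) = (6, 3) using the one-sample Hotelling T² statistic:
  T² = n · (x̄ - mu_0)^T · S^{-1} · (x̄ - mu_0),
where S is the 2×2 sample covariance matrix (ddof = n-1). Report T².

Step 1 — sample mean vector:
  mean(A) = (1 + 5 + 5 + 1 + 2 + 7) / 6 = 21/6 = 3.5
  mean(B) = (1 + 6 + 6 + 4 + 3 + 4) / 6 = 24/6 = 4
  x̄ = (3.5, 4),  deviation x̄ - mu_0 = (3.5, 4) - (6, 3) = (-2.5, 1).

Step 2 — sample covariance matrix, S[i,j] = (1/(n-1)) · Σ_k (x_{k,i} - mean_i) · (x_{k,j} - mean_j), divisor n-1 = 5:
  S[A,A] = ((-2.5)·(-2.5) + (1.5)·(1.5) + (1.5)·(1.5) + (-2.5)·(-2.5) + (-1.5)·(-1.5) + (3.5)·(3.5)) / 5 = 31.5/5 = 6.3
  S[A,B] = ((-2.5)·(-3) + (1.5)·(2) + (1.5)·(2) + (-2.5)·(0) + (-1.5)·(-1) + (3.5)·(0)) / 5 = 15/5 = 3
  S[B,B] = ((-3)·(-3) + (2)·(2) + (2)·(2) + (0)·(0) + (-1)·(-1) + (0)·(0)) / 5 = 18/5 = 3.6
  S = [[6.3, 3],
 [3, 3.6]].

Step 3 — invert S. det(S) = 6.3·3.6 - (3)² = 13.68.
  S^{-1} = (1/det) · [[d, -b], [-b, a]] = [[0.2632, -0.2193],
 [-0.2193, 0.4605]].

Step 4 — quadratic form (x̄ - mu_0)^T · S^{-1} · (x̄ - mu_0):
  S^{-1} · (x̄ - mu_0) = (-0.8772, 1.0088),
  (x̄ - mu_0)^T · [...] = (-2.5)·(-0.8772) + (1)·(1.0088) = 3.2018.

Step 5 — scale by n: T² = 6 · 3.2018 = 19.2105.

T² ≈ 19.2105


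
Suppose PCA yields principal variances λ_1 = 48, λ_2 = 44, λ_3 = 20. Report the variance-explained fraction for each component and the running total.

Step 1 — total variance = trace(Sigma) = Σ λ_i = 48 + 44 + 20 = 112.

Step 2 — fraction explained by component i = λ_i / Σ λ:
  PC1: 48/112 = 0.4286
  PC2: 44/112 = 0.3929
  PC3: 20/112 = 0.1786

Step 3 — cumulative fraction after k components = (λ_1 + ... + λ_k) / Σ λ:
  k = 1: 48/112 = 0.4286
  k = 2: (48 + 44)/112 = 92/112 = 0.8214
  k = 3: (48 + 44 + 20)/112 = 112/112 = 1

Summary (fraction, with percent):

explained: PC1 0.4286 (42.86%), PC2 0.3929 (39.29%), PC3 0.1786 (17.86%);  cumulative: 0.4286, 0.8214, 1


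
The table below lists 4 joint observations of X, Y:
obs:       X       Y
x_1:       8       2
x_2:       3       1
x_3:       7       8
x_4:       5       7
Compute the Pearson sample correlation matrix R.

Step 1 — column means:
  mean(X) = (8 + 3 + 7 + 5) / 4 = 23/4 = 5.75
  mean(Y) = (2 + 1 + 8 + 7) / 4 = 18/4 = 4.5

Step 2 — sample variances and covariances s[i,j] = (1/(n-1)) · Σ_k (x_{k,i} - mean_i) · (x_{k,j} - mean_j), with n-1 = 3:
  s[X,X] = ((2.25)·(2.25) + (-2.75)·(-2.75) + (1.25)·(1.25) + (-0.75)·(-0.75)) / 3 = 14.75/3 = 4.9167
  s[X,Y] = ((2.25)·(-2.5) + (-2.75)·(-3.5) + (1.25)·(3.5) + (-0.75)·(2.5)) / 3 = 6.5/3 = 2.1667
  s[Y,Y] = ((-2.5)·(-2.5) + (-3.5)·(-3.5) + (3.5)·(3.5) + (2.5)·(2.5)) / 3 = 37/3 = 12.3333
  Sample standard deviations s_i = √(s[i,i]):
  s(X) = √(4.9167) = 2.2174
  s(Y) = √(12.3333) = 3.5119

Step 3 — r_{ij} = s_{ij} / (s_i · s_j):
  r[X,X] = 1 (diagonal).
  r[X,Y] = 2.1667 / (2.2174 · 3.5119) = 2.1667 / 7.7871 = 0.2782
  r[Y,Y] = 1 (diagonal).

R is symmetric with unit diagonal. Assembling:

R = [[1, 0.2782],
 [0.2782, 1]]


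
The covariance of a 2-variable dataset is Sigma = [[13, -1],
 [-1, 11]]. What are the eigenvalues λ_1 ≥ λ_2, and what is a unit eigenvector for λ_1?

Step 1 — characteristic polynomial of 2×2 Sigma:
  det(Sigma - λI) = λ² - trace · λ + det = 0.
  trace = 13 + 11 = 24, det = 13·11 - (-1)² = 142.
Step 2 — discriminant:
  Δ = trace² - 4·det = 576 - 568 = 8.
Step 3 — eigenvalues:
  λ = (trace ± √Δ)/2 = (24 ± 2.8284)/2,
  λ_1 = 13.4142,  λ_2 = 10.5858.

Step 4 — unit eigenvector for λ_1: solve (Sigma - λ_1 I)v = 0. First row:
  (13 - 13.4142)·v_x + (-1)·v_y = 0, i.e. (-0.4142)·v_x + (-1)·v_y = 0,
  so v ∝ (b, λ_1 - a) = (-1, 0.4142); multiply by -1 so the first entry is positive: u = (1, -0.4142).
  ||u|| = √((1)² + (-0.4142)²) = √(1.1716) ≈ 1.0824,
  v_1 = u/||u|| ≈ (0.9239, -0.3827) (||v_1|| = 1).

λ_1 = 13.4142,  λ_2 = 10.5858;  v_1 ≈ (0.9239, -0.3827)


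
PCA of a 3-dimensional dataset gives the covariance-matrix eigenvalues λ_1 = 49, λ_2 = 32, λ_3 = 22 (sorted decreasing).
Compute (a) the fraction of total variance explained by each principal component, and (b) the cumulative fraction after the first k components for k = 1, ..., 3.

Step 1 — total variance = trace(Sigma) = Σ λ_i = 49 + 32 + 22 = 103.

Step 2 — fraction explained by component i = λ_i / Σ λ:
  PC1: 49/103 = 0.4757
  PC2: 32/103 = 0.3107
  PC3: 22/103 = 0.2136

Step 3 — cumulative fraction after k components = (λ_1 + ... + λ_k) / Σ λ:
  k = 1: 49/103 = 0.4757
  k = 2: (49 + 32)/103 = 81/103 = 0.7864
  k = 3: (49 + 32 + 22)/103 = 103/103 = 1

Summary (fraction, with percent):

explained: PC1 0.4757 (47.57%), PC2 0.3107 (31.07%), PC3 0.2136 (21.36%);  cumulative: 0.4757, 0.7864, 1


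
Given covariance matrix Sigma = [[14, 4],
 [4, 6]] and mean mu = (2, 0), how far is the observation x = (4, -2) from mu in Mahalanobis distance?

Step 1 — centre the observation: (x - mu) = (2, -2).

Step 2 — invert Sigma. det(Sigma) = 14·6 - (4)² = 68.
  Sigma^{-1} = (1/det) · [[d, -b], [-b, a]] = [[0.0882, -0.0588],
 [-0.0588, 0.2059]].

Step 3 — form the quadratic (x - mu)^T · Sigma^{-1} · (x - mu):
  Sigma^{-1} · (x - mu) = (0.2941, -0.5294).
  (x - mu)^T · [Sigma^{-1} · (x - mu)] = (2)·(0.2941) + (-2)·(-0.5294) = 1.6471.

Step 4 — take square root: d = √(1.6471) ≈ 1.2834.

d(x, mu) = √(1.6471) ≈ 1.2834


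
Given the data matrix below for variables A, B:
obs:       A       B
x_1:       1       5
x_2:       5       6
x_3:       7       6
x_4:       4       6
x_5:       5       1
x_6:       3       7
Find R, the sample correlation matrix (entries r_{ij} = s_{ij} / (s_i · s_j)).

Step 1 — column means:
  mean(A) = (1 + 5 + 7 + 4 + 5 + 3) / 6 = 25/6 = 4.1667
  mean(B) = (5 + 6 + 6 + 6 + 1 + 7) / 6 = 31/6 = 5.1667

Step 2 — sample variances and covariances s[i,j] = (1/(n-1)) · Σ_k (x_{k,i} - mean_i) · (x_{k,j} - mean_j), with n-1 = 5:
  s[A,A] = ((-3.1667)·(-3.1667) + (0.8333)·(0.8333) + (2.8333)·(2.8333) + (-0.1667)·(-0.1667) + (0.8333)·(0.8333) + (-1.1667)·(-1.1667)) / 5 = 20.8333/5 = 4.1667
  s[A,B] = ((-3.1667)·(-0.1667) + (0.8333)·(0.8333) + (2.8333)·(0.8333) + (-0.1667)·(0.8333) + (0.8333)·(-4.1667) + (-1.1667)·(1.8333)) / 5 = -2.1667/5 = -0.4333
  s[B,B] = ((-0.1667)·(-0.1667) + (0.8333)·(0.8333) + (0.8333)·(0.8333) + (0.8333)·(0.8333) + (-4.1667)·(-4.1667) + (1.8333)·(1.8333)) / 5 = 22.8333/5 = 4.5667
  Sample standard deviations s_i = √(s[i,i]):
  s(A) = √(4.1667) = 2.0412
  s(B) = √(4.5667) = 2.137

Step 3 — r_{ij} = s_{ij} / (s_i · s_j):
  r[A,A] = 1 (diagonal).
  r[A,B] = -0.4333 / (2.0412 · 2.137) = -0.4333 / 4.3621 = -0.0993
  r[B,B] = 1 (diagonal).

R is symmetric with unit diagonal. Assembling:

R = [[1, -0.0993],
 [-0.0993, 1]]


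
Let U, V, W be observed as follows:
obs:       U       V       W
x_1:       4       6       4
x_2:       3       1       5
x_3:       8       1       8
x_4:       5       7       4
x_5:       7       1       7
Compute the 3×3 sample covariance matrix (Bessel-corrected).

Step 1 — column means:
  mean(U) = (4 + 3 + 8 + 5 + 7) / 5 = 27/5 = 5.4
  mean(V) = (6 + 1 + 1 + 7 + 1) / 5 = 16/5 = 3.2
  mean(W) = (4 + 5 + 8 + 4 + 7) / 5 = 28/5 = 5.6

Step 2 — sample covariance S[i,j] = (1/(n-1)) · Σ_k (x_{k,i} - mean_i) · (x_{k,j} - mean_j), with n-1 = 4.
  S[U,U] = ((-1.4)·(-1.4) + (-2.4)·(-2.4) + (2.6)·(2.6) + (-0.4)·(-0.4) + (1.6)·(1.6)) / 4 = 17.2/4 = 4.3
  S[U,V] = ((-1.4)·(2.8) + (-2.4)·(-2.2) + (2.6)·(-2.2) + (-0.4)·(3.8) + (1.6)·(-2.2)) / 4 = -9.4/4 = -2.35
  S[U,W] = ((-1.4)·(-1.6) + (-2.4)·(-0.6) + (2.6)·(2.4) + (-0.4)·(-1.6) + (1.6)·(1.4)) / 4 = 12.8/4 = 3.2
  S[V,V] = ((2.8)·(2.8) + (-2.2)·(-2.2) + (-2.2)·(-2.2) + (3.8)·(3.8) + (-2.2)·(-2.2)) / 4 = 36.8/4 = 9.2
  S[V,W] = ((2.8)·(-1.6) + (-2.2)·(-0.6) + (-2.2)·(2.4) + (3.8)·(-1.6) + (-2.2)·(1.4)) / 4 = -17.6/4 = -4.4
  S[W,W] = ((-1.6)·(-1.6) + (-0.6)·(-0.6) + (2.4)·(2.4) + (-1.6)·(-1.6) + (1.4)·(1.4)) / 4 = 13.2/4 = 3.3

S is symmetric (S[j,i] = S[i,j]). Assembling:

S = [[4.3, -2.35, 3.2],
 [-2.35, 9.2, -4.4],
 [3.2, -4.4, 3.3]]


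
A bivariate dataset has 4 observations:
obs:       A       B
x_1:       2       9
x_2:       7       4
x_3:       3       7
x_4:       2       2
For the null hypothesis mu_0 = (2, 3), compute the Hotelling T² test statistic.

Step 1 — sample mean vector:
  mean(A) = (2 + 7 + 3 + 2) / 4 = 14/4 = 3.5
  mean(B) = (9 + 4 + 7 + 2) / 4 = 22/4 = 5.5
  x̄ = (3.5, 5.5),  deviation x̄ - mu_0 = (3.5, 5.5) - (2, 3) = (1.5, 2.5).

Step 2 — sample covariance matrix, S[i,j] = (1/(n-1)) · Σ_k (x_{k,i} - mean_i) · (x_{k,j} - mean_j), divisor n-1 = 3:
  S[A,A] = ((-1.5)·(-1.5) + (3.5)·(3.5) + (-0.5)·(-0.5) + (-1.5)·(-1.5)) / 3 = 17/3 = 5.6667
  S[A,B] = ((-1.5)·(3.5) + (3.5)·(-1.5) + (-0.5)·(1.5) + (-1.5)·(-3.5)) / 3 = -6/3 = -2
  S[B,B] = ((3.5)·(3.5) + (-1.5)·(-1.5) + (1.5)·(1.5) + (-3.5)·(-3.5)) / 3 = 29/3 = 9.6667
  S = [[5.6667, -2],
 [-2, 9.6667]].

Step 3 — invert S. det(S) = 5.6667·9.6667 - (-2)² = 50.7778.
  S^{-1} = (1/det) · [[d, -b], [-b, a]] = [[0.1904, 0.0394],
 [0.0394, 0.1116]].

Step 4 — quadratic form (x̄ - mu_0)^T · S^{-1} · (x̄ - mu_0):
  S^{-1} · (x̄ - mu_0) = (0.384, 0.3381),
  (x̄ - mu_0)^T · [...] = (1.5)·(0.384) + (2.5)·(0.3381) = 1.4212.

Step 5 — scale by n: T² = 4 · 1.4212 = 5.6849.

T² ≈ 5.6849


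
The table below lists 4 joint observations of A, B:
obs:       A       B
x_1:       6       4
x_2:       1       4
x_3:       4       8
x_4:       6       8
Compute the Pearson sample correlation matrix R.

Step 1 — column means:
  mean(A) = (6 + 1 + 4 + 6) / 4 = 17/4 = 4.25
  mean(B) = (4 + 4 + 8 + 8) / 4 = 24/4 = 6

Step 2 — sample variances and covariances s[i,j] = (1/(n-1)) · Σ_k (x_{k,i} - mean_i) · (x_{k,j} - mean_j), with n-1 = 3:
  s[A,A] = ((1.75)·(1.75) + (-3.25)·(-3.25) + (-0.25)·(-0.25) + (1.75)·(1.75)) / 3 = 16.75/3 = 5.5833
  s[A,B] = ((1.75)·(-2) + (-3.25)·(-2) + (-0.25)·(2) + (1.75)·(2)) / 3 = 6/3 = 2
  s[B,B] = ((-2)·(-2) + (-2)·(-2) + (2)·(2) + (2)·(2)) / 3 = 16/3 = 5.3333
  Sample standard deviations s_i = √(s[i,i]):
  s(A) = √(5.5833) = 2.3629
  s(B) = √(5.3333) = 2.3094

Step 3 — r_{ij} = s_{ij} / (s_i · s_j):
  r[A,A] = 1 (diagonal).
  r[A,B] = 2 / (2.3629 · 2.3094) = 2 / 5.4569 = 0.3665
  r[B,B] = 1 (diagonal).

R is symmetric with unit diagonal. Assembling:

R = [[1, 0.3665],
 [0.3665, 1]]


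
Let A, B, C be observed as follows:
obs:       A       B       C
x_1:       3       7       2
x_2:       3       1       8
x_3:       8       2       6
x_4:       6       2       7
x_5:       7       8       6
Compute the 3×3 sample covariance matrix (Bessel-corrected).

Step 1 — column means:
  mean(A) = (3 + 3 + 8 + 6 + 7) / 5 = 27/5 = 5.4
  mean(B) = (7 + 1 + 2 + 2 + 8) / 5 = 20/5 = 4
  mean(C) = (2 + 8 + 6 + 7 + 6) / 5 = 29/5 = 5.8

Step 2 — sample covariance S[i,j] = (1/(n-1)) · Σ_k (x_{k,i} - mean_i) · (x_{k,j} - mean_j), with n-1 = 4.
  S[A,A] = ((-2.4)·(-2.4) + (-2.4)·(-2.4) + (2.6)·(2.6) + (0.6)·(0.6) + (1.6)·(1.6)) / 4 = 21.2/4 = 5.3
  S[A,B] = ((-2.4)·(3) + (-2.4)·(-3) + (2.6)·(-2) + (0.6)·(-2) + (1.6)·(4)) / 4 = 0/4 = 0
  S[A,C] = ((-2.4)·(-3.8) + (-2.4)·(2.2) + (2.6)·(0.2) + (0.6)·(1.2) + (1.6)·(0.2)) / 4 = 5.4/4 = 1.35
  S[B,B] = ((3)·(3) + (-3)·(-3) + (-2)·(-2) + (-2)·(-2) + (4)·(4)) / 4 = 42/4 = 10.5
  S[B,C] = ((3)·(-3.8) + (-3)·(2.2) + (-2)·(0.2) + (-2)·(1.2) + (4)·(0.2)) / 4 = -20/4 = -5
  S[C,C] = ((-3.8)·(-3.8) + (2.2)·(2.2) + (0.2)·(0.2) + (1.2)·(1.2) + (0.2)·(0.2)) / 4 = 20.8/4 = 5.2

S is symmetric (S[j,i] = S[i,j]). Assembling:

S = [[5.3, 0, 1.35],
 [0, 10.5, -5],
 [1.35, -5, 5.2]]


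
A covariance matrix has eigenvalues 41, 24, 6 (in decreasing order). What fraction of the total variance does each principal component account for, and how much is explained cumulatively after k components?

Step 1 — total variance = trace(Sigma) = Σ λ_i = 41 + 24 + 6 = 71.

Step 2 — fraction explained by component i = λ_i / Σ λ:
  PC1: 41/71 = 0.5775
  PC2: 24/71 = 0.338
  PC3: 6/71 = 0.0845

Step 3 — cumulative fraction after k components = (λ_1 + ... + λ_k) / Σ λ:
  k = 1: 41/71 = 0.5775
  k = 2: (41 + 24)/71 = 65/71 = 0.9155
  k = 3: (41 + 24 + 6)/71 = 71/71 = 1

Summary (fraction, with percent):

explained: PC1 0.5775 (57.75%), PC2 0.338 (33.8%), PC3 0.0845 (8.45%);  cumulative: 0.5775, 0.9155, 1


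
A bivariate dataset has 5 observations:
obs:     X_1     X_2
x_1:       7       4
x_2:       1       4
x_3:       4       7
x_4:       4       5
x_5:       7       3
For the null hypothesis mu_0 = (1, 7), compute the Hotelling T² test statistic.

Step 1 — sample mean vector:
  mean(X_1) = (7 + 1 + 4 + 4 + 7) / 5 = 23/5 = 4.6
  mean(X_2) = (4 + 4 + 7 + 5 + 3) / 5 = 23/5 = 4.6
  x̄ = (4.6, 4.6),  deviation x̄ - mu_0 = (4.6, 4.6) - (1, 7) = (3.6, -2.4).

Step 2 — sample covariance matrix, S[i,j] = (1/(n-1)) · Σ_k (x_{k,i} - mean_i) · (x_{k,j} - mean_j), divisor n-1 = 4:
  S[X_1,X_1] = ((2.4)·(2.4) + (-3.6)·(-3.6) + (-0.6)·(-0.6) + (-0.6)·(-0.6) + (2.4)·(2.4)) / 4 = 25.2/4 = 6.3
  S[X_1,X_2] = ((2.4)·(-0.6) + (-3.6)·(-0.6) + (-0.6)·(2.4) + (-0.6)·(0.4) + (2.4)·(-1.6)) / 4 = -4.8/4 = -1.2
  S[X_2,X_2] = ((-0.6)·(-0.6) + (-0.6)·(-0.6) + (2.4)·(2.4) + (0.4)·(0.4) + (-1.6)·(-1.6)) / 4 = 9.2/4 = 2.3
  S = [[6.3, -1.2],
 [-1.2, 2.3]].

Step 3 — invert S. det(S) = 6.3·2.3 - (-1.2)² = 13.05.
  S^{-1} = (1/det) · [[d, -b], [-b, a]] = [[0.1762, 0.092],
 [0.092, 0.4828]].

Step 4 — quadratic form (x̄ - mu_0)^T · S^{-1} · (x̄ - mu_0):
  S^{-1} · (x̄ - mu_0) = (0.4138, -0.8276),
  (x̄ - mu_0)^T · [...] = (3.6)·(0.4138) + (-2.4)·(-0.8276) = 3.4759.

Step 5 — scale by n: T² = 5 · 3.4759 = 17.3793.

T² ≈ 17.3793
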